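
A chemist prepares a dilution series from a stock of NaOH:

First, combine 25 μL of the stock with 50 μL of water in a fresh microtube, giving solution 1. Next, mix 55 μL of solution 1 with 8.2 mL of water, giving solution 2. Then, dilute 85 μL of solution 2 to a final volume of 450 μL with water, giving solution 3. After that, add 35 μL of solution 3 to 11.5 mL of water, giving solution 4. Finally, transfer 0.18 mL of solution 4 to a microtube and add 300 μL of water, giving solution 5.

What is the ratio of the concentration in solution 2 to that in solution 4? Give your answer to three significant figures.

1.74 × 10^3

Step 1: 25 μL + 50 μL = 75 μL total → factor 75/25 = 3
Step 2: 55 μL + 8.2 mL = 8255 μL total → factor 8255/55 = 150.09
Step 3: 85 μL brought to 450 μL → factor 450/85 = 5.2941
Step 4: 35 μL + 11.5 mL = 11535 μL total → factor 11535/35 = 329.57
Dilution factor to solution 2 = 450.27; to solution 4 = 7.8563 × 10^5
[solution 2]/[solution 4] = (factor to solution 4)/(factor to solution 2) = 7.8563 × 10^5/450.27 = 1.74 × 10^3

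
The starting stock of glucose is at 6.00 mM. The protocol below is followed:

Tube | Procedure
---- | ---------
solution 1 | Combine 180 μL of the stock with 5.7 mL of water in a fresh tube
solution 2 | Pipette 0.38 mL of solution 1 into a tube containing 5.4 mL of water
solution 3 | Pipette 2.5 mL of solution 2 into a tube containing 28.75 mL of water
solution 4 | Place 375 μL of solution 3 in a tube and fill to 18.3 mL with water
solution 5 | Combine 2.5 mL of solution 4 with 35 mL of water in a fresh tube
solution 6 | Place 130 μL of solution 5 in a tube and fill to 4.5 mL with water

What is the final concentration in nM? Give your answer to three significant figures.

0.0381 nM

Step 1: 180 μL + 5.7 mL = 5880 μL total → factor 5880/180 = 32.667
Step 2: 0.38 mL + 5.4 mL = 5.78 mL total → factor 5.78/0.38 = 15.211
Step 3: 2.5 mL + 28.75 mL = 31.25 mL total → factor 31.25/2.5 = 12.5
Step 4: 375 μL brought to 18.3 mL → factor 18300/375 = 48.8
Step 5: 2.5 mL + 35 mL = 37.5 mL total → factor 37.5/2.5 = 15
Step 6: 130 μL brought to 4.5 mL → factor 4500/130 = 34.615
Overall dilution factor = 32.667 × 15.211 × 12.5 × 48.8 × 15 × 34.615 = 1.5738 × 10^8
Final = 6.00 mM / 1.5738 × 10^8 = 3.813 × 10^-8 mM = 0.0381 nM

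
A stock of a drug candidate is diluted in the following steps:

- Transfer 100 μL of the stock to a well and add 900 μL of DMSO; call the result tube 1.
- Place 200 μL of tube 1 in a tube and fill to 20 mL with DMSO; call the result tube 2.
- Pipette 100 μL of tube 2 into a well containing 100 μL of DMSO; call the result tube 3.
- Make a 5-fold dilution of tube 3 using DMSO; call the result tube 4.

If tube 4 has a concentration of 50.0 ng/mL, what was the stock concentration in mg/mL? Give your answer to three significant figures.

Step 1: 100 μL + 900 μL = 1000 μL total → factor 1000/100 = 10
Step 2: 200 μL brought to 20 mL → factor 20000/200 = 100
Step 3: 100 μL + 100 μL = 200 μL total → factor 200/100 = 2
Step 4: 5-fold → factor 5
Overall dilution factor = 10 × 100 × 2 × 5 = 10000
Stock = 50.0 ng/mL × 10000 = 5.000 × 10^5 ng/mL = 0.500 mg/mL

0.500 mg/mL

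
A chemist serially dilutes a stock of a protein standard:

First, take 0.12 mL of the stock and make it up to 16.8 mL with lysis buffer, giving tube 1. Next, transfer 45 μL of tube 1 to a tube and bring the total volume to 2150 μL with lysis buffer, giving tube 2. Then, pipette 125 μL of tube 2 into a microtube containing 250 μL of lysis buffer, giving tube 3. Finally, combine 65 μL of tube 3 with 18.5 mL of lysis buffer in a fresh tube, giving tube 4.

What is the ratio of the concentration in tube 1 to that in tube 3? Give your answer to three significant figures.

Step 1: 0.12 mL brought to 16.8 mL → factor 16.8/0.12 = 140
Step 2: 45 μL brought to 2150 μL → factor 2150/45 = 47.778
Step 3: 125 μL + 250 μL = 375 μL total → factor 375/125 = 3
Dilution factor to tube 1 = 140; to tube 3 = 20067
[tube 1]/[tube 3] = (factor to tube 3)/(factor to tube 1) = 20067/140 = 143

143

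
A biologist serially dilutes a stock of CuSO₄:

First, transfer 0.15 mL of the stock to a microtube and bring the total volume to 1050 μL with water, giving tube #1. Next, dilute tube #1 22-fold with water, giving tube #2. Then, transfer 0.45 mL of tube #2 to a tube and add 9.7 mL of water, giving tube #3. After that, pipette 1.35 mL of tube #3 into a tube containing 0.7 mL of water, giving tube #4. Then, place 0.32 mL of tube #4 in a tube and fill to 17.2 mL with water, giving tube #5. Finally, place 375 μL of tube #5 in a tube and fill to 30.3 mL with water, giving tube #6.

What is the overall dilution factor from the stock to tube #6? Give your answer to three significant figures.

Step 1: 0.15 mL brought to 1050 μL → factor 1.05/0.15 = 7
Step 2: 22-fold → factor 22
Step 3: 0.45 mL + 9.7 mL = 10.15 mL total → factor 10.15/0.45 = 22.556
Step 4: 1.35 mL + 0.7 mL = 2.05 mL total → factor 2.05/1.35 = 1.5185
Step 5: 0.32 mL brought to 17.2 mL → factor 17.2/0.32 = 53.75
Step 6: 375 μL brought to 30.3 mL → factor 30300/375 = 80.8
Overall dilution factor = 7 × 22 × 22.556 × 1.5185 × 53.75 × 80.8 = 2.2908 × 10^7

2.29 × 10^7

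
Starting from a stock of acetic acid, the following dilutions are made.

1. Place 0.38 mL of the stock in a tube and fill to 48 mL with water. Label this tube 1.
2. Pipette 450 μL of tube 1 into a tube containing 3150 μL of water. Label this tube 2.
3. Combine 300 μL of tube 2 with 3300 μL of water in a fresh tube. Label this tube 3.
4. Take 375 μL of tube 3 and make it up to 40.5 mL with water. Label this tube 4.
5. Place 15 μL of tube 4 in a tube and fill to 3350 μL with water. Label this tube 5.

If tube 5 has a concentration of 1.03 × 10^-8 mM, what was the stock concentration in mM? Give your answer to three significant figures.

3.01 mM

Step 1: 0.38 mL brought to 48 mL → factor 48/0.38 = 126.32
Step 2: 450 μL + 3150 μL = 3600 μL total → factor 3600/450 = 8
Step 3: 300 μL + 3300 μL = 3600 μL total → factor 3600/300 = 12
Step 4: 375 μL brought to 40.5 mL → factor 40500/375 = 108
Step 5: 15 μL brought to 3350 μL → factor 3350/15 = 223.33
Overall dilution factor = 126.32 × 8 × 12 × 108 × 223.33 = 2.9249 × 10^8
Stock = 1.03 × 10^-8 mM × 2.9249 × 10^8 = 3.01 mM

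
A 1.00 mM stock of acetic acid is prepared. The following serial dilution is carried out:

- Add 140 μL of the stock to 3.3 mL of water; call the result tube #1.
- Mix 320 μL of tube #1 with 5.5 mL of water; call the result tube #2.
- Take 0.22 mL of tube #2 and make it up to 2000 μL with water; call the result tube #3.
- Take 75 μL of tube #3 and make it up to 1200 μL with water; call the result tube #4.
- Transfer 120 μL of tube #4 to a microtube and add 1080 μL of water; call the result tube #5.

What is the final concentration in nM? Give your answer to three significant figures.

Step 1: 140 μL + 3.3 mL = 3440 μL total → factor 3440/140 = 24.571
Step 2: 320 μL + 5.5 mL = 5820 μL total → factor 5820/320 = 18.188
Step 3: 0.22 mL brought to 2000 μL → factor 2/0.22 = 9.0909
Step 4: 75 μL brought to 1200 μL → factor 1200/75 = 16
Step 5: 120 μL + 1080 μL = 1200 μL total → factor 1200/120 = 10
Overall dilution factor = 24.571 × 18.188 × 9.0909 × 16 × 10 = 6.5003 × 10^5
Final = 1.00 mM / 6.5003 × 10^5 = 1.538 × 10^-6 mM = 1.54 nM

1.54 nM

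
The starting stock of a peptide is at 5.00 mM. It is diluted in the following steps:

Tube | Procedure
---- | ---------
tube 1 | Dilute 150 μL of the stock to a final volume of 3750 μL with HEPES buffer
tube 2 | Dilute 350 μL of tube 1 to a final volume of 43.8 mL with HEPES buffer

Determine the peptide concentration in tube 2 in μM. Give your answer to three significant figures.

1.60 μM

Step 1: 150 μL brought to 3750 μL → factor 3750/150 = 25
Step 2: 350 μL brought to 43.8 mL → factor 43800/350 = 125.14
Overall dilution factor = 25 × 125.14 = 3128.6
Final = 5.00 mM / 3128.6 = 0.001598 mM = 1.60 μM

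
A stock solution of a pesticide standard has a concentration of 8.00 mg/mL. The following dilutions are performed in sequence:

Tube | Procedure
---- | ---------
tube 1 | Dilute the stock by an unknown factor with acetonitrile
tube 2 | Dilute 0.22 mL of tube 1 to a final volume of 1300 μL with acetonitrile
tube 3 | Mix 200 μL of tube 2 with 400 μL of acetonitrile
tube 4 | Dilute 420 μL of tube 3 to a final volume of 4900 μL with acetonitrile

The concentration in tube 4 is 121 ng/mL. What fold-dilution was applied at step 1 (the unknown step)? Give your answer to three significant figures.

320-fold

Step 1: unknown factor x
Step 2: 0.22 mL brought to 1300 μL → factor 1.3/0.22 = 5.9091
Step 3: 200 μL + 400 μL = 600 μL total → factor 600/200 = 3
Step 4: 420 μL brought to 4900 μL → factor 4900/420 = 11.667
Product of known-step factors = 206.82
Overall factor = 8.00 mg/mL / (121 ng/mL) = 66116
x = 66116 / 206.82 = 320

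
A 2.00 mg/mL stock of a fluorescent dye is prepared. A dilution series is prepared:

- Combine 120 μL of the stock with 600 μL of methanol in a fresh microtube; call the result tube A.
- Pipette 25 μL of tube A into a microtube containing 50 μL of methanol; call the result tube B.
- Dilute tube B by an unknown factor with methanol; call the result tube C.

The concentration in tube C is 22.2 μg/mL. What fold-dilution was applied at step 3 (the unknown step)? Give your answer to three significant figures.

5.01-fold

Step 1: 120 μL + 600 μL = 720 μL total → factor 720/120 = 6
Step 2: 25 μL + 50 μL = 75 μL total → factor 75/25 = 3
Step 3: unknown factor x
Product of known-step factors = 18
Overall factor = 2.00 mg/mL / (22.2 μg/mL) = 90.09
x = 90.09 / 18 = 5.01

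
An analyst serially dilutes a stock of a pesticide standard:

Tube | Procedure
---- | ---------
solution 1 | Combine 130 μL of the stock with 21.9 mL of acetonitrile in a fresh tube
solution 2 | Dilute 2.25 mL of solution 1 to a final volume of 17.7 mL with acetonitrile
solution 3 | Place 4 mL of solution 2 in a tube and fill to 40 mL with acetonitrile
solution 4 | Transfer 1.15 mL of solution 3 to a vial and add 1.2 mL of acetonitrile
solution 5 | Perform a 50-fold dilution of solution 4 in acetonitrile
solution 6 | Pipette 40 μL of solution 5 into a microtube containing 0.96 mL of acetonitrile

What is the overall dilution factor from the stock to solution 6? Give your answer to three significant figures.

Step 1: 130 μL + 21.9 mL = 22030 μL total → factor 22030/130 = 169.46
Step 2: 2.25 mL brought to 17.7 mL → factor 17.7/2.25 = 7.8667
Step 3: 4 mL brought to 40 mL → factor 40/4 = 10
Step 4: 1.15 mL + 1.2 mL = 2.35 mL total → factor 2.35/1.15 = 2.0435
Step 5: 50-fold → factor 50
Step 6: 40 μL + 0.96 mL = 1000 μL total → factor 1000/40 = 25
Overall dilution factor = 169.46 × 7.8667 × 10 × 2.0435 × 50 × 25 = 3.4052 × 10^7

3.41 × 10^7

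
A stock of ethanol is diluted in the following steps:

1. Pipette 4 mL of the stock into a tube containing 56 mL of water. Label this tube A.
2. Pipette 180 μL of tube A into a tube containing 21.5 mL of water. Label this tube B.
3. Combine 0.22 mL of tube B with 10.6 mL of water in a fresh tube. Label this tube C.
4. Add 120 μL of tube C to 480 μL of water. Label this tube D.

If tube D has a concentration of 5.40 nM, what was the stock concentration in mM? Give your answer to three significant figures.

2.40 mM

Step 1: 4 mL + 56 mL = 60 mL total → factor 60/4 = 15
Step 2: 180 μL + 21.5 mL = 21680 μL total → factor 21680/180 = 120.44
Step 3: 0.22 mL + 10.6 mL = 10.82 mL total → factor 10.82/0.22 = 49.182
Step 4: 120 μL + 480 μL = 600 μL total → factor 600/120 = 5
Overall dilution factor = 15 × 120.44 × 49.182 × 5 = 4.4428 × 10^5
Stock = 5.40 nM × 4.4428 × 10^5 = 2.399 × 10^6 nM = 2.40 mM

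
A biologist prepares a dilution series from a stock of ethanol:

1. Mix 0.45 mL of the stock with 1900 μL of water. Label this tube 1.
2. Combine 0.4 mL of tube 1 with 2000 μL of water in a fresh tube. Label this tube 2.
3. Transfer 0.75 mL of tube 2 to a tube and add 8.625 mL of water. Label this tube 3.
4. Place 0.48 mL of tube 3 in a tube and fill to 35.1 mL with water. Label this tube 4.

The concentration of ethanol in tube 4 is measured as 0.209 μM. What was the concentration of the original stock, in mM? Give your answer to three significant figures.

5.99 mM

Step 1: 0.45 mL + 1900 μL = 2.35 mL total → factor 2.35/0.45 = 5.2222
Step 2: 0.4 mL + 2000 μL = 2.4 mL total → factor 2.4/0.4 = 6
Step 3: 0.75 mL + 8.625 mL = 9.375 mL total → factor 9.375/0.75 = 12.5
Step 4: 0.48 mL brought to 35.1 mL → factor 35.1/0.48 = 73.125
Overall dilution factor = 5.2222 × 6 × 12.5 × 73.125 = 28641
Stock = 0.209 μM × 28641 = 5986 μM = 5.99 mM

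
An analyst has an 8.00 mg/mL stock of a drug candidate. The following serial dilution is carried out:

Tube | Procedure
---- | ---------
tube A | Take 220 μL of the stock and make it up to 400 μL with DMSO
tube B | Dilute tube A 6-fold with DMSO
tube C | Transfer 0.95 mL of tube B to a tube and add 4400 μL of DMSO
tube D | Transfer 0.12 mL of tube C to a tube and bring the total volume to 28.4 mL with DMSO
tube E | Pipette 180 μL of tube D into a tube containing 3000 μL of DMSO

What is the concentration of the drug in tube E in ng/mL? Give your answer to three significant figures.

Step 1: 220 μL brought to 400 μL → factor 400/220 = 1.8182
Step 2: 6-fold → factor 6
Step 3: 0.95 mL + 4400 μL = 5.35 mL total → factor 5.35/0.95 = 5.6316
Step 4: 0.12 mL brought to 28.4 mL → factor 28.4/0.12 = 236.67
Step 5: 180 μL + 3000 μL = 3180 μL total → factor 3180/180 = 17.667
Overall dilution factor = 1.8182 × 6 × 5.6316 × 236.67 × 17.667 = 2.5687 × 10^5
Final = 8.00 mg/mL / 2.5687 × 10^5 = 3.114 × 10^-5 mg/mL = 31.1 ng/mL

31.1 ng/mL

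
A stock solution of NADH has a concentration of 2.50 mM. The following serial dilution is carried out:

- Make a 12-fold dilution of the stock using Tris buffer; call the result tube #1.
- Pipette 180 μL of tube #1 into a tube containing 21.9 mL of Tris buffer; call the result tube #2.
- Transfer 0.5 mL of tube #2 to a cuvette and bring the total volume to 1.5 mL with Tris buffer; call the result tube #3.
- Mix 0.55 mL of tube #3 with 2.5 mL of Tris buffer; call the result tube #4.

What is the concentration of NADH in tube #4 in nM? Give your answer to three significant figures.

102 nM

Step 1: 12-fold → factor 12
Step 2: 180 μL + 21.9 mL = 22080 μL total → factor 22080/180 = 122.67
Step 3: 0.5 mL brought to 1.5 mL → factor 1.5/0.5 = 3
Step 4: 0.55 mL + 2.5 mL = 3.05 mL total → factor 3.05/0.55 = 5.5455
Dilution factor through tube #4 = 12 × 122.67 × 3 × 5.5455 = 24489
[tube #4] = 2.50 mM / 24489 = 0.0001021 mM = 102 nM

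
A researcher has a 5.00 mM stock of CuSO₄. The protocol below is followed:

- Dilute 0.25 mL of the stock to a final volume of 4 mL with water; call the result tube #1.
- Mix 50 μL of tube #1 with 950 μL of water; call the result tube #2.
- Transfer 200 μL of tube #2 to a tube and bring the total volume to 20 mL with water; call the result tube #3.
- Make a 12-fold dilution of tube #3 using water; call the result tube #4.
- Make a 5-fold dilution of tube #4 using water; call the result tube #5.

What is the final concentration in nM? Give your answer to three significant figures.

2.60 nM

Step 1: 0.25 mL brought to 4 mL → factor 4/0.25 = 16
Step 2: 50 μL + 950 μL = 1000 μL total → factor 1000/50 = 20
Step 3: 200 μL brought to 20 mL → factor 20000/200 = 100
Step 4: 12-fold → factor 12
Step 5: 5-fold → factor 5
Overall dilution factor = 16 × 20 × 100 × 12 × 5 = 1.92 × 10^6
Final = 5.00 mM / 1.92 × 10^6 = 2.604 × 10^-6 mM = 2.60 nM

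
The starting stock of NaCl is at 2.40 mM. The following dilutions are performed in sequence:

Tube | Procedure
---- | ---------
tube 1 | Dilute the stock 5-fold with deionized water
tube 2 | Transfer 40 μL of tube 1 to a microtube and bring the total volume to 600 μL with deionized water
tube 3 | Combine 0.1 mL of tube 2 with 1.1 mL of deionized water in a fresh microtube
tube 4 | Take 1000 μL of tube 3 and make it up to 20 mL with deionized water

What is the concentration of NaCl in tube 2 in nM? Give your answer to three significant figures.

3.20 × 10^4 nM

Step 1: 5-fold → factor 5
Step 2: 40 μL brought to 600 μL → factor 600/40 = 15
Dilution factor through tube 2 = 5 × 15 = 75
[tube 2] = 2.40 mM / 75 = 0.03200 mM = 3.20 × 10^4 nM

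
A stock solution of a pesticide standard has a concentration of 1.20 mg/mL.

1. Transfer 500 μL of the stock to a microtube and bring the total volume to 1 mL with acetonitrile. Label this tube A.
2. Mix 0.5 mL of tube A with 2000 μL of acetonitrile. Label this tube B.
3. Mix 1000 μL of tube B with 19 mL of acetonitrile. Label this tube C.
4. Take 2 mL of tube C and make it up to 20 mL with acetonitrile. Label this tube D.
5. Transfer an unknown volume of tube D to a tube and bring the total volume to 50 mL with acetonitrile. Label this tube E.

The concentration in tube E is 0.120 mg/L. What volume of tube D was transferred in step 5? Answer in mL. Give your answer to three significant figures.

10.0 mL

Step 1: 500 μL brought to 1 mL → factor 1000/500 = 2
Step 2: 0.5 mL + 2000 μL = 2.5 mL total → factor 2.5/0.5 = 5
Step 3: 1000 μL + 19 mL = 20000 μL total → factor 20000/1000 = 20
Step 4: 2 mL brought to 20 mL → factor 20/2 = 10
Step 5: v brought to 50 mL → factor = 50 mL/v
Product of known-step factors = 2000
Overall factor = 1.20 mg/mL / (0.120 mg/L) = 10000
Step-5 factor = 10000 / 2000 = 5
v = 50 mL / 5 = 10.0 mL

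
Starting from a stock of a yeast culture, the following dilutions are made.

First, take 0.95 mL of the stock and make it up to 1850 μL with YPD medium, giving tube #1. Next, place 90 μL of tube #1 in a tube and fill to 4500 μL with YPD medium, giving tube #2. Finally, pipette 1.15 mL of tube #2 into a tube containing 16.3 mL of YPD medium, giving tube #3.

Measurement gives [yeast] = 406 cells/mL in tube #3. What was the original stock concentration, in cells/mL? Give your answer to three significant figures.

6.00 × 10^5 cells/mL

Step 1: 0.95 mL brought to 1850 μL → factor 1.85/0.95 = 1.9474
Step 2: 90 μL brought to 4500 μL → factor 4500/90 = 50
Step 3: 1.15 mL + 16.3 mL = 17.45 mL total → factor 17.45/1.15 = 15.174
Overall dilution factor = 1.9474 × 50 × 15.174 = 1477.5
Stock = 406 cells/mL × 1477.5 = 6.00 × 10^5 cells/mL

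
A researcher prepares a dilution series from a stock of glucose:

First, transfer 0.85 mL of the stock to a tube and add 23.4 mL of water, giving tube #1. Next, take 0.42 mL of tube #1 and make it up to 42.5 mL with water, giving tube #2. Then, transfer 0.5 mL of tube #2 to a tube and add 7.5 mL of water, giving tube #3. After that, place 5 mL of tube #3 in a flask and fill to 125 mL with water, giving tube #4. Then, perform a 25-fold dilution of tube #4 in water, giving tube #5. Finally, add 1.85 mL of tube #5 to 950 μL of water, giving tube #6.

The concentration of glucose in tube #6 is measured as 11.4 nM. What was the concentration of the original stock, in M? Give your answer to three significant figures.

0.498 M

Step 1: 0.85 mL + 23.4 mL = 24.25 mL total → factor 24.25/0.85 = 28.529
Step 2: 0.42 mL brought to 42.5 mL → factor 42.5/0.42 = 101.19
Step 3: 0.5 mL + 7.5 mL = 8 mL total → factor 8/0.5 = 16
Step 4: 5 mL brought to 125 mL → factor 125/5 = 25
Step 5: 25-fold → factor 25
Step 6: 1.85 mL + 950 μL = 2.8 mL total → factor 2.8/1.85 = 1.5135
Overall dilution factor = 28.529 × 101.19 × 16 × 25 × 25 × 1.5135 = 4.3694 × 10^7
Stock = 11.4 nM × 4.3694 × 10^7 = 4.981 × 10^8 nM = 0.498 M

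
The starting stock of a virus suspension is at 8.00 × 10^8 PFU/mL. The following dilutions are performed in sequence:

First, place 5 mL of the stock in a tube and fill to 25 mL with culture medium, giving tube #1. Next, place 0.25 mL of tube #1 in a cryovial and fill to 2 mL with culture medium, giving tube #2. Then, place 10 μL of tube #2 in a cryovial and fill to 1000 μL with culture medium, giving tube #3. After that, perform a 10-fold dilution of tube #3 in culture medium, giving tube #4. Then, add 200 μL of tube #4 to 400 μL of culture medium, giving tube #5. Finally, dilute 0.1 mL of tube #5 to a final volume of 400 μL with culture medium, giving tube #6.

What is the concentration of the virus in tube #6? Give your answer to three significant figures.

1.67 × 10^3 PFU/mL

Step 1: 5 mL brought to 25 mL → factor 25/5 = 5
Step 2: 0.25 mL brought to 2 mL → factor 2/0.25 = 8
Step 3: 10 μL brought to 1000 μL → factor 1000/10 = 100
Step 4: 10-fold → factor 10
Step 5: 200 μL + 400 μL = 600 μL total → factor 600/200 = 3
Step 6: 0.1 mL brought to 400 μL → factor 0.4/0.1 = 4
Overall dilution factor = 5 × 8 × 100 × 10 × 3 × 4 = 4.8 × 10^5
Final = 8.00 × 10^8 PFU/mL / 4.8 × 10^5 = 1.67 × 10^3 PFU/mL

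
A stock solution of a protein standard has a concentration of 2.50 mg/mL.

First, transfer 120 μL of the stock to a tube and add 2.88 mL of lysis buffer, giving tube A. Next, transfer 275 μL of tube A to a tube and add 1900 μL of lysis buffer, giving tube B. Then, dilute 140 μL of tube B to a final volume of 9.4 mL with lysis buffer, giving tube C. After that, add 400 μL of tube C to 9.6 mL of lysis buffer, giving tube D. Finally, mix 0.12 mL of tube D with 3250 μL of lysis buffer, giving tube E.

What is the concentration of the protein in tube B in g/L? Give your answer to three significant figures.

0.0126 g/L

Step 1: 120 μL + 2.88 mL = 3000 μL total → factor 3000/120 = 25
Step 2: 275 μL + 1900 μL = 2175 μL total → factor 2175/275 = 7.9091
Dilution factor through tube B = 25 × 7.9091 = 197.73
[tube B] = 2.50 mg/mL / 197.73 = 0.01264 mg/mL = 0.0126 g/L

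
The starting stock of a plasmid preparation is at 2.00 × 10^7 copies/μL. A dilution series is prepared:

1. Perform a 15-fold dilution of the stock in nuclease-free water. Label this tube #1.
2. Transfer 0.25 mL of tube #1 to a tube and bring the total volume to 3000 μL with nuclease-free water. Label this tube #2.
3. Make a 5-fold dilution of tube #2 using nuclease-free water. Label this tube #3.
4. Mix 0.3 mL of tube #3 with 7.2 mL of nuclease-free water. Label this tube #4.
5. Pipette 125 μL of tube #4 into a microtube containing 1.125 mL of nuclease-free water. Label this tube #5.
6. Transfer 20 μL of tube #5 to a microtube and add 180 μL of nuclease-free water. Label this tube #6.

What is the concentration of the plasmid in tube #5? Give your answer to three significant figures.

Step 1: 15-fold → factor 15
Step 2: 0.25 mL brought to 3000 μL → factor 3/0.25 = 12
Step 3: 5-fold → factor 5
Step 4: 0.3 mL + 7.2 mL = 7.5 mL total → factor 7.5/0.3 = 25
Step 5: 125 μL + 1.125 mL = 1250 μL total → factor 1250/125 = 10
Dilution factor through tube #5 = 15 × 12 × 5 × 25 × 10 = 2.25 × 10^5
[tube #5] = 2.00 × 10^7 copies/μL / 2.25 × 10^5 = 88.9 copies/μL

88.9 copies/μL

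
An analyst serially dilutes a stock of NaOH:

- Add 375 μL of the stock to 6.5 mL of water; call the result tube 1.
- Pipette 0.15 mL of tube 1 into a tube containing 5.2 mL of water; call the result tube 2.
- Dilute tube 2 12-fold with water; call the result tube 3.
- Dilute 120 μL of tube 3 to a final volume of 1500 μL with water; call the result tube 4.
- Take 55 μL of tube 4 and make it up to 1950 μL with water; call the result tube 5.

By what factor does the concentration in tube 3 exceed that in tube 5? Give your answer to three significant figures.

Step 1: 375 μL + 6.5 mL = 6875 μL total → factor 6875/375 = 18.333
Step 2: 0.15 mL + 5.2 mL = 5.35 mL total → factor 5.35/0.15 = 35.667
Step 3: 12-fold → factor 12
Step 4: 120 μL brought to 1500 μL → factor 1500/120 = 12.5
Step 5: 55 μL brought to 1950 μL → factor 1950/55 = 35.455
Dilution factor to tube 3 = 7846.7; to tube 5 = 3.4775 × 10^6
[tube 3]/[tube 5] = (factor to tube 5)/(factor to tube 3) = 3.4775 × 10^6/7846.7 = 443

443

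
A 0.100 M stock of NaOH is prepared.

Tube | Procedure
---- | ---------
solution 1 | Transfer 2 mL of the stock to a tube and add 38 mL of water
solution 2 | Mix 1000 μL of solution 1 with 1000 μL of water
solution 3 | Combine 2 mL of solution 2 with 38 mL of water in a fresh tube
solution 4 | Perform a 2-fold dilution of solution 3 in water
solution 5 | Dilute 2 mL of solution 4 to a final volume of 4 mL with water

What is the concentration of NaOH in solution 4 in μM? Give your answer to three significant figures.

Step 1: 2 mL + 38 mL = 40 mL total → factor 40/2 = 20
Step 2: 1000 μL + 1000 μL = 2000 μL total → factor 2000/1000 = 2
Step 3: 2 mL + 38 mL = 40 mL total → factor 40/2 = 20
Step 4: 2-fold → factor 2
Dilution factor through solution 4 = 20 × 2 × 20 × 2 = 1600
[solution 4] = 0.100 M / 1600 = 6.250 × 10^-5 M = 62.5 μM

62.5 μM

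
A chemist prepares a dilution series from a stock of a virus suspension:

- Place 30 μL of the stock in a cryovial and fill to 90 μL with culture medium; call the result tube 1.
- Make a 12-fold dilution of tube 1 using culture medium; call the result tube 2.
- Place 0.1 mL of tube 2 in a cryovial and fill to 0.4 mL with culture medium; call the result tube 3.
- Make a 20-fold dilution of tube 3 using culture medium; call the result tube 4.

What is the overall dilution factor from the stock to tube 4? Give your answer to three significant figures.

Step 1: 30 μL brought to 90 μL → factor 90/30 = 3
Step 2: 12-fold → factor 12
Step 3: 0.1 mL brought to 0.4 mL → factor 0.4/0.1 = 4
Step 4: 20-fold → factor 20
Overall dilution factor = 3 × 12 × 4 × 20 = 2880

2.88 × 10^3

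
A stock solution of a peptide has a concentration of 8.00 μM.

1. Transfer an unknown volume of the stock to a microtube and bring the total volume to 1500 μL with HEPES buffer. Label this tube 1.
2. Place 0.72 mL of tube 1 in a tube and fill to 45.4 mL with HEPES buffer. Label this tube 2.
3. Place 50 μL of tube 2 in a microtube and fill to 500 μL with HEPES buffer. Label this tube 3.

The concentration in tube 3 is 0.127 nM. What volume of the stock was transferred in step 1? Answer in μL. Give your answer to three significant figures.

15.0 μL

Step 1: v brought to 1500 μL → factor = 1500 μL/v
Step 2: 0.72 mL brought to 45.4 mL → factor 45.4/0.72 = 63.056
Step 3: 50 μL brought to 500 μL → factor 500/50 = 10
Product of known-step factors = 630.56
Overall factor = 8.00 μM / (0.127 nM) = 62992
Step-1 factor = 62992 / 630.56 = 99.899
v = 1500 μL / 99.899 = 15.0 μL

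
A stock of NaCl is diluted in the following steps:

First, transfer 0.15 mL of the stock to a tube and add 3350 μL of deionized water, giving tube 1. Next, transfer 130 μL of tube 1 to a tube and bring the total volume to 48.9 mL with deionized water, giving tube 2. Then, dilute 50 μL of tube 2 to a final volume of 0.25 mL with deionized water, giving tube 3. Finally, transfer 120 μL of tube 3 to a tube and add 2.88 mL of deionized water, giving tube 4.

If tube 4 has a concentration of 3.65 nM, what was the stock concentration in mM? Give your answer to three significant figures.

Step 1: 0.15 mL + 3350 μL = 3.5 mL total → factor 3.5/0.15 = 23.333
Step 2: 130 μL brought to 48.9 mL → factor 48900/130 = 376.15
Step 3: 50 μL brought to 0.25 mL → factor 250/50 = 5
Step 4: 120 μL + 2.88 mL = 3000 μL total → factor 3000/120 = 25
Overall dilution factor = 23.333 × 376.15 × 5 × 25 = 1.0971 × 10^6
Stock = 3.65 nM × 1.0971 × 10^6 = 4.004 × 10^6 nM = 4.00 mM

4.00 mM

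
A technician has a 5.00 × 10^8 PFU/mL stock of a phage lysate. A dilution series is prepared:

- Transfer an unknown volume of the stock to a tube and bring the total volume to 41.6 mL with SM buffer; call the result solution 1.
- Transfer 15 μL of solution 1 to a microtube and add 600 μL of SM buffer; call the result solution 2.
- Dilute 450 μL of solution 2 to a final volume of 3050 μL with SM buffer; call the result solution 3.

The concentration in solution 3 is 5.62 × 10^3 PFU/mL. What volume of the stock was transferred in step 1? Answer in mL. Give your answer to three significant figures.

Step 1: v brought to 41.6 mL → factor = 41.6 mL/v
Step 2: 15 μL + 600 μL = 615 μL total → factor 615/15 = 41
Step 3: 450 μL brought to 3050 μL → factor 3050/450 = 6.7778
Product of known-step factors = 277.89
Overall factor = 5.00 × 10^8 PFU/mL / (5.62 × 10^3 PFU/mL) = 88968
Step-1 factor = 88968 / 277.89 = 320.16
v = 41.6 mL / 320.16 = 0.130 mL

0.130 mL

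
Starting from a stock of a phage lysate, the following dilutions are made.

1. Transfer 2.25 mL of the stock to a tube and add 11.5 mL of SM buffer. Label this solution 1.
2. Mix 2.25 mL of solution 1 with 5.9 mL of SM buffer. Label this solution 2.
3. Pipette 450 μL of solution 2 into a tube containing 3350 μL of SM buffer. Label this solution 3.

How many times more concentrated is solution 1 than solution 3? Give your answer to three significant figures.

Step 1: 2.25 mL + 11.5 mL = 13.75 mL total → factor 13.75/2.25 = 6.1111
Step 2: 2.25 mL + 5.9 mL = 8.15 mL total → factor 8.15/2.25 = 3.6222
Step 3: 450 μL + 3350 μL = 3800 μL total → factor 3800/450 = 8.4444
Dilution factor to solution 1 = 6.1111; to solution 3 = 186.92
[solution 1]/[solution 3] = (factor to solution 3)/(factor to solution 1) = 186.92/6.1111 = 30.6

30.6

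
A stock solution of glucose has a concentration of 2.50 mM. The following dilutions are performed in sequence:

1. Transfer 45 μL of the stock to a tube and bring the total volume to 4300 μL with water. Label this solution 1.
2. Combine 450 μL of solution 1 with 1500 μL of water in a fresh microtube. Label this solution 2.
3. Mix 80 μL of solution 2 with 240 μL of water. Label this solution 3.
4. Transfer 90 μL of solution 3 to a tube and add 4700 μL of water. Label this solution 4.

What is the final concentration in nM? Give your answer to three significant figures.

28.4 nM

Step 1: 45 μL brought to 4300 μL → factor 4300/45 = 95.556
Step 2: 450 μL + 1500 μL = 1950 μL total → factor 1950/450 = 4.3333
Step 3: 80 μL + 240 μL = 320 μL total → factor 320/80 = 4
Step 4: 90 μL + 4700 μL = 4790 μL total → factor 4790/90 = 53.222
Overall dilution factor = 95.556 × 4.3333 × 4 × 53.222 = 88152
Final = 2.50 mM / 88152 = 2.836 × 10^-5 mM = 28.4 nM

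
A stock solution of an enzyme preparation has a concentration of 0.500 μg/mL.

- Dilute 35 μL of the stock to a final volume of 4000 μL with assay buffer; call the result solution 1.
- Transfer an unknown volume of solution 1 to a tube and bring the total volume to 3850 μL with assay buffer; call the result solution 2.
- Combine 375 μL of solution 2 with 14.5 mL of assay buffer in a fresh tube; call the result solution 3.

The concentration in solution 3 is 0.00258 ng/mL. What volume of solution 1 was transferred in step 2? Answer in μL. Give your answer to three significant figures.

90.1 μL

Step 1: 35 μL brought to 4000 μL → factor 4000/35 = 114.29
Step 2: v brought to 3850 μL → factor = 3850 μL/v
Step 3: 375 μL + 14.5 mL = 14875 μL total → factor 14875/375 = 39.667
Product of known-step factors = 4533.3
Overall factor = 0.500 μg/mL / (0.00258 ng/mL) = 1.938 × 10^5
Step-2 factor = 1.938 × 10^5 / 4533.3 = 42.75
v = 3850 μL / 42.75 = 90.1 μL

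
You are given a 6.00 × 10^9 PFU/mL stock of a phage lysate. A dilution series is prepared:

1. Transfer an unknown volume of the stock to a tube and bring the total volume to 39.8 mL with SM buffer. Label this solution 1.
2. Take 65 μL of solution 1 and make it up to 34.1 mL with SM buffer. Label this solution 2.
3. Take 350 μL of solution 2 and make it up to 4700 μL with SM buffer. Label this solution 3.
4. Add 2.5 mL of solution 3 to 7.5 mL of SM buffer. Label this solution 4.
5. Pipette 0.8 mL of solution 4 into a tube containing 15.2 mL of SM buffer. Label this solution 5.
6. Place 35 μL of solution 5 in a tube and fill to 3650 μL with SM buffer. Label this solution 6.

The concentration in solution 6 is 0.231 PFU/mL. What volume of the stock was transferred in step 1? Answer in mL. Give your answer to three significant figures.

0.0901 mL

Step 1: v brought to 39.8 mL → factor = 39.8 mL/v
Step 2: 65 μL brought to 34.1 mL → factor 34100/65 = 524.62
Step 3: 350 μL brought to 4700 μL → factor 4700/350 = 13.429
Step 4: 2.5 mL + 7.5 mL = 10 mL total → factor 10/2.5 = 4
Step 5: 0.8 mL + 15.2 mL = 16 mL total → factor 16/0.8 = 20
Step 6: 35 μL brought to 3650 μL → factor 3650/35 = 104.29
Product of known-step factors = 5.8774 × 10^7
Overall factor = 6.00 × 10^9 PFU/mL / (0.231 PFU/mL) = 2.5974 × 10^10
Step-1 factor = 2.5974 × 10^10 / 5.8774 × 10^7 = 441.93
v = 39.8 mL / 441.93 = 0.0901 mL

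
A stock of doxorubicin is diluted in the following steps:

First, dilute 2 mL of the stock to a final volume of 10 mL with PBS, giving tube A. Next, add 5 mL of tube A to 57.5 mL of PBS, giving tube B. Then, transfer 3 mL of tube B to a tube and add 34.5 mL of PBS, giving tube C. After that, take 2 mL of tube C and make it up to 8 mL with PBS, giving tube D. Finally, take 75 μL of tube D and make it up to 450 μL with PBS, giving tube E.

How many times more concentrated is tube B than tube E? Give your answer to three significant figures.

300

Step 1: 2 mL brought to 10 mL → factor 10/2 = 5
Step 2: 5 mL + 57.5 mL = 62.5 mL total → factor 62.5/5 = 12.5
Step 3: 3 mL + 34.5 mL = 37.5 mL total → factor 37.5/3 = 12.5
Step 4: 2 mL brought to 8 mL → factor 8/2 = 4
Step 5: 75 μL brought to 450 μL → factor 450/75 = 6
Dilution factor to tube B = 62.5; to tube E = 18750
[tube B]/[tube E] = (factor to tube E)/(factor to tube B) = 18750/62.5 = 300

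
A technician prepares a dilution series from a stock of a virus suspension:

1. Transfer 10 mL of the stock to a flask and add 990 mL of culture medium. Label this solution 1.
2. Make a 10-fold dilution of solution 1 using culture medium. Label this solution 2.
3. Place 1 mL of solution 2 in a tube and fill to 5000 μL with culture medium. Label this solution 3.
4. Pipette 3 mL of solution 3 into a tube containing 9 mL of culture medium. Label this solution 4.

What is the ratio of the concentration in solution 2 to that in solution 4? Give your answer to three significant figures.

Step 1: 10 mL + 990 mL = 1000 mL total → factor 1000/10 = 100
Step 2: 10-fold → factor 10
Step 3: 1 mL brought to 5000 μL → factor 5/1 = 5
Step 4: 3 mL + 9 mL = 12 mL total → factor 12/3 = 4
Dilution factor to solution 2 = 1000; to solution 4 = 20000
[solution 2]/[solution 4] = (factor to solution 4)/(factor to solution 2) = 20000/1000 = 20.0

20.0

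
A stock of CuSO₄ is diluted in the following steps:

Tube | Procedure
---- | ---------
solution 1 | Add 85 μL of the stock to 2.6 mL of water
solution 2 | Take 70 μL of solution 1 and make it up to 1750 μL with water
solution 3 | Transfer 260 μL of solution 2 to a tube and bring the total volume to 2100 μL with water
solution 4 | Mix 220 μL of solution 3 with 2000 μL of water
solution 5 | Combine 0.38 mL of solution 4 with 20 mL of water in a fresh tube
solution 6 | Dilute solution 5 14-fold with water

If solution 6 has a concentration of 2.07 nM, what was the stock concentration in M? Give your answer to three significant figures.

0.100 M

Step 1: 85 μL + 2.6 mL = 2685 μL total → factor 2685/85 = 31.588
Step 2: 70 μL brought to 1750 μL → factor 1750/70 = 25
Step 3: 260 μL brought to 2100 μL → factor 2100/260 = 8.0769
Step 4: 220 μL + 2000 μL = 2220 μL total → factor 2220/220 = 10.091
Step 5: 0.38 mL + 20 mL = 20.38 mL total → factor 20.38/0.38 = 53.632
Step 6: 14-fold → factor 14
Overall dilution factor = 31.588 × 25 × 8.0769 × 10.091 × 53.632 × 14 = 4.8327 × 10^7
Stock = 2.07 nM × 4.8327 × 10^7 = 1.000 × 10^8 nM = 0.100 M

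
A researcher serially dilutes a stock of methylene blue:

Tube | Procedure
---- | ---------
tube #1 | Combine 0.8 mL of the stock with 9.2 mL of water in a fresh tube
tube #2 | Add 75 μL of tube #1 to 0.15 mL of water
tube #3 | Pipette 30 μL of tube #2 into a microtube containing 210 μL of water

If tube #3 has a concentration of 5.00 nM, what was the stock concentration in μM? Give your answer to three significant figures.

Step 1: 0.8 mL + 9.2 mL = 10 mL total → factor 10/0.8 = 12.5
Step 2: 75 μL + 0.15 mL = 225 μL total → factor 225/75 = 3
Step 3: 30 μL + 210 μL = 240 μL total → factor 240/30 = 8
Overall dilution factor = 12.5 × 3 × 8 = 300
Stock = 5.00 nM × 300 = 1500 nM = 1.50 μM

1.50 μM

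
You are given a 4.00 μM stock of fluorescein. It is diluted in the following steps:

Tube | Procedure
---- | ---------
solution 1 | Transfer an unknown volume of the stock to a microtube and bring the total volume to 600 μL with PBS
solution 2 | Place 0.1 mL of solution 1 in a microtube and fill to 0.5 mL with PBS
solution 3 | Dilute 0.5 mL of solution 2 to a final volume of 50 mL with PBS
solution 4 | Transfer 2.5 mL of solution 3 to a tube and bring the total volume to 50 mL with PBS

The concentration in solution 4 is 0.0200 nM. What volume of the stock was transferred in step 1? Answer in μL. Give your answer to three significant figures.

30.0 μL

Step 1: v brought to 600 μL → factor = 600 μL/v
Step 2: 0.1 mL brought to 0.5 mL → factor 0.5/0.1 = 5
Step 3: 0.5 mL brought to 50 mL → factor 50/0.5 = 100
Step 4: 2.5 mL brought to 50 mL → factor 50/2.5 = 20
Product of known-step factors = 10000
Overall factor = 4.00 μM / (0.0200 nM) = 2 × 10^5
Step-1 factor = 2 × 10^5 / 10000 = 20
v = 600 μL / 20 = 30.0 μL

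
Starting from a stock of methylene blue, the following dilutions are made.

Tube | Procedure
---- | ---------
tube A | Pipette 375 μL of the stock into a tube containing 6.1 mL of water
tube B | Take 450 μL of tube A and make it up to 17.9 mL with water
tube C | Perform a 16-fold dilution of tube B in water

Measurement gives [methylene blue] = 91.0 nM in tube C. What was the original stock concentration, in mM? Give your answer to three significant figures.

1.00 mM

Step 1: 375 μL + 6.1 mL = 6475 μL total → factor 6475/375 = 17.267
Step 2: 450 μL brought to 17.9 mL → factor 17900/450 = 39.778
Step 3: 16-fold → factor 16
Overall dilution factor = 17.267 × 39.778 × 16 = 10989
Stock = 91.0 nM × 10989 = 1.000 × 10^6 nM = 1.00 mM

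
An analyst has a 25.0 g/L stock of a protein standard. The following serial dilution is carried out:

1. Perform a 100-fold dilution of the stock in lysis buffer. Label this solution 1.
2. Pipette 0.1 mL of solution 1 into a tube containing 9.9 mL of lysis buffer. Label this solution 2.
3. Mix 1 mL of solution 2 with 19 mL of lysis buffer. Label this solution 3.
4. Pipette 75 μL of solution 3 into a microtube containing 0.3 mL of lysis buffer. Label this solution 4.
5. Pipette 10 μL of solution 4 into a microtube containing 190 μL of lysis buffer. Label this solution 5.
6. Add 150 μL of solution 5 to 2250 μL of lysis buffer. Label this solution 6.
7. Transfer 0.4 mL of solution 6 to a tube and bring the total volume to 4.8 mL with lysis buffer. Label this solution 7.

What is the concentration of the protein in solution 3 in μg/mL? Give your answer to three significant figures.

0.125 μg/mL

Step 1: 100-fold → factor 100
Step 2: 0.1 mL + 9.9 mL = 10 mL total → factor 10/0.1 = 100
Step 3: 1 mL + 19 mL = 20 mL total → factor 20/1 = 20
Dilution factor through solution 3 = 100 × 100 × 20 = 2 × 10^5
[solution 3] = 25.0 g/L / 2 × 10^5 = 0.0001250 g/L = 0.125 μg/mL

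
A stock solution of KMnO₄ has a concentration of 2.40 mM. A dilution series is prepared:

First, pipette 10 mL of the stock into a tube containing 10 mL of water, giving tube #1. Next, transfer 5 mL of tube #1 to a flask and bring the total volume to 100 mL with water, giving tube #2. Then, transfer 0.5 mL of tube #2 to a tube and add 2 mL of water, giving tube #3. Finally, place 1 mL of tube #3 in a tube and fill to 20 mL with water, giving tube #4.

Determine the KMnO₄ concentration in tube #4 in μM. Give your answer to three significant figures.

0.600 μM

Step 1: 10 mL + 10 mL = 20 mL total → factor 20/10 = 2
Step 2: 5 mL brought to 100 mL → factor 100/5 = 20
Step 3: 0.5 mL + 2 mL = 2.5 mL total → factor 2.5/0.5 = 5
Step 4: 1 mL brought to 20 mL → factor 20/1 = 20
Overall dilution factor = 2 × 20 × 5 × 20 = 4000
Final = 2.40 mM / 4000 = 0.0006000 mM = 0.600 μM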